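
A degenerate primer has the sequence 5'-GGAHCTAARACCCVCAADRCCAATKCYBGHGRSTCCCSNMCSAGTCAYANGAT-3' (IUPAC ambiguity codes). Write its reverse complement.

5′-ATCNTRTGACTSGKNSGGGASYCDCVRGMATTGGYHTTGBGGGTYTTAGDTCC-3′

Standard pairs A↔T, G↔C; ambiguity codes pair R↔Y, M↔K, S↔S, B↔V, D↔H, N↔N. Complement (CCTDGATTYTGGGBGTTHYGGTTAMGRVCDCYSAGGGSNKGSTCAGTRTNCTA), then reverse for 5'→3'.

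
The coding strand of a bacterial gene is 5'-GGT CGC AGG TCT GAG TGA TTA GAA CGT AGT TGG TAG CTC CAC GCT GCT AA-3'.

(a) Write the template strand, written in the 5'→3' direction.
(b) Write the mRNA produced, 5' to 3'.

(a) The template strand is the reverse complement of the coding strand: complement CCAGCGTCCAGACTCACTAATCTTGCATCAACCATCGAGGTGCGACGATT, then reverse.
(b) mRNA matches the coding strand with T→U.

(a) 5'-TTAGCAGCGTGGAGCTACCAACTACGTTCTAATCACTCAGACCTGCGACC-3'
(b) 5'-GGUCGCAGGUCUGAGUGAUUAGAACGUAGUUGGUAGCUCCACGCUGCUAA-3'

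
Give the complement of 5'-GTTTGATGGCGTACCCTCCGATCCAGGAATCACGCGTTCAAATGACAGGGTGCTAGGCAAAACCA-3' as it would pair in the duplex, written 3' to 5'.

3'-CAAACTACCGCATGGGAGGCTAGGTCCTTAGTGCGCAAGTTTACTGTCCCACGATCCGTTTTGGT-5'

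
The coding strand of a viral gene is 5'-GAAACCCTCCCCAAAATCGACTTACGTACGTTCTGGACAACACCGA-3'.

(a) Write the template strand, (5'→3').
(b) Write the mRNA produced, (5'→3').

(a) The template strand is the reverse complement of the coding strand: complement CTTTGGGAGGGGTTTTAGCTGAATGCATGCAAGACCTGTTGTGGCT, then reverse.
(b) mRNA matches the coding strand with T→U.

(a) 5'-TCGGTGTTGTCCAGAACGTACGTAAGTCGATTTTGGGGAGGGTTTC-3'
(b) 5'-GAAACCCUCCCCAAAAUCGACUUACGUACGUUCUGGACAACACCGA-3'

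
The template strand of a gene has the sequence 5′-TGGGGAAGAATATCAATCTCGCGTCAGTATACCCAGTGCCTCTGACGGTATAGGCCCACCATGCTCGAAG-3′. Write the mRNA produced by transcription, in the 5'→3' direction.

RNA polymerase reads the template 3'→5' and synthesizes mRNA 5'→3' by base-pairing (A→U, T→A, G↔C). The complement of the template is ACCCCTTCTTATAGTTAGAGCGCAGTCATATGGGTCACGGAGACTGCCATATCCGGGTGGTACGAGCTTC; antiparallel, so 5'→3' the coding strand is CTTCGAGCATGGTGGGCCTATACCGTCAGAGGCACTGGGTATACTGACGCGAGATTGATATTCTTCCCCA. Replace T with U for the mRNA.

5'-CUUCGAGCAUGGUGGGCCUAUACCGUCAGAGGCACUGGGUAUACUGACGCGAGAUUGAUAUUCUUCCCCA-3'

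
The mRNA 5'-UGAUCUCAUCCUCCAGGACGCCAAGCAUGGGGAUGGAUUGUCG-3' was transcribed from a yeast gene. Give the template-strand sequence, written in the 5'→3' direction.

5′-CGACAATCCATCCCCATGCTTGGCGTCCTGGAGGATGAGATCA-3′

Replace U with T to get the coding DNA strand: TGATCTCATCCTCCAGGACGCCAAGCATGGGGATGGATTGTCG. The template strand is its reverse complement (complement ACTAGAGTAGGAGGTCCTGCGGTTCGTACCCCTACCTAACAGC, then reverse).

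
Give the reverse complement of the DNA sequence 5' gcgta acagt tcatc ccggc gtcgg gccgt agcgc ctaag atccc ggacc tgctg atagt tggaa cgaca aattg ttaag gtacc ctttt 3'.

Complement each base (A↔T, G↔C): CGCATTGTCAAGTAGGGCCGCAGCCCGGCATCGCGGATTCTAGGGCCTGGACGACTATCAACCTTGCTGTTTAACAATTCCATGGGAAAA. Then reverse.

5'-AAAAGGGTACCTTAACAATTTGTCGTTCCAACTATCAGCAGGTCCGGGATCTTAGGCGCTACGGCCCGACGCCGGGATGAACTGTTACGC-3'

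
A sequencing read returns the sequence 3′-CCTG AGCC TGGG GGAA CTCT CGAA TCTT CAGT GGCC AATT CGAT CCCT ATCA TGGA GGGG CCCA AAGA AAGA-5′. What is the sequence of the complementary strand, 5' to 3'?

The strand is given 3'→5', so its complement runs 5'→3' in the same left-to-right order: pair each base A↔T, G↔C.

5'-GGACTCGGACCCCCTTGAGAGCTTAGAAGTCACCGGTTAAGCTAGGGATAGTACCTCCCCGGGTTTCTTTCT-3'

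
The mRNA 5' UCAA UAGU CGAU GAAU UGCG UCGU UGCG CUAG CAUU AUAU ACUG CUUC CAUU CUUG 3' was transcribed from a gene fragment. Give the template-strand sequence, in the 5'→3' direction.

5'-CAAGAATGGAAGCAGTATATAATGCTAGCGCAACGACGCAATTCATCGACTATTGA-3'

Replace U with T to get the coding DNA strand: TCAATAGTCGATGAATTGCGTCGTTGCGCTAGCATTATATACTGCTTCCATTCTTG. The template strand is its reverse complement (complement AGTTATCAGCTACTTAACGCAGCAACGCGATCGTAATATATGACGAAGGTAAGAAC, then reverse).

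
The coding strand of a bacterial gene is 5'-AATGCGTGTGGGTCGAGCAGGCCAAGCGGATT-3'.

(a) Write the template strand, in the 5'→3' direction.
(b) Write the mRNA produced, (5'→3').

(a) The template strand is the reverse complement of the coding strand: complement TTACGCACACCCAGCTCGTCCGGTTCGCCTAA, then reverse.
(b) mRNA matches the coding strand with T→U.

(a) 5'-AATCCGCTTGGCCTGCTCGACCCACACGCATT-3'
(b) 5'-AAUGCGUGUGGGUCGAGCAGGCCAAGCGGAUU-3'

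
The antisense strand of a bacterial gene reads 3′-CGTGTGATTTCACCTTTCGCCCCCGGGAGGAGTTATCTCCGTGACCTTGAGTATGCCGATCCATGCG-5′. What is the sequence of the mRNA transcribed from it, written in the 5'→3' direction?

5'-GCACACUAAAGUGGAAAGCGGGGGCCCUCCUCAAUAGAGGCACUGGAACUCAUACGGCUAGGUACGC-3'

Reading the template 3'→5' as shown, RNA polymerase pairs each base (A→U, T→A, G↔C) to build mRNA 5'→3' directly.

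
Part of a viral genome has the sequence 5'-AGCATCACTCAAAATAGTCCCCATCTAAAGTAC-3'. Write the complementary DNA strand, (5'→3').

5'-GTACTTTAGATGGGGACTATTTTGAGTGATGCT-3'

The complement of AGCATCACTCAAAATAGTCCCCATCTAAAGTAC is TCGTAGTGAGTTTTATCAGGGGTAGATTTCATG (A↔T, G↔C). DNA strands are antiparallel, so the complementary strand runs 3'→5'; reversing gives the 5'→3' form.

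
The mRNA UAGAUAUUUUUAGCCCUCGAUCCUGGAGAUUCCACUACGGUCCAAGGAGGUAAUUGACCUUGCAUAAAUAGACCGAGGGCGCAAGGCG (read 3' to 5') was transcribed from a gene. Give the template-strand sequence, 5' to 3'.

Written 5'→3' the mRNA is GCGGAACGCGGGAGCCAGAUAAAUACGUUCCAGUUAAUGGAGGAACCUGGCAUCACCUUAGAGGUCCUAGCUCCCGAUUUUUAUAGAU, so the coding DNA strand is GCGGAACGCGGGAGCCAGATAAATACGTTCCAGTTAATGGAGGAACCTGGCATCACCTTAGAGGTCCTAGCTCCCGATTTTTATAGAT. The template is its reverse complement.

5'-ATCTATAAAAATCGGGAGCTAGGACCTCTAAGGTGATGCCAGGTTCCTCCATTAACTGGAACGTATTTATCTGGCTCCCGCGTTCCGC-3'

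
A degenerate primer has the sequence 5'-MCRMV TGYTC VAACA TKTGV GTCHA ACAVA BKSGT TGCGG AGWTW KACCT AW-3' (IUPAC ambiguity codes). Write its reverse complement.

5′-WTAGGTMWAWCTCCGCAACSMVTBTGTTDGACBCAMATGTTBGARCABKYGK-3′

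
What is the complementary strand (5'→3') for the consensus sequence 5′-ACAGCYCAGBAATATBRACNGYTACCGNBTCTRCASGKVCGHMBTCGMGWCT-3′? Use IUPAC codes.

5'-AGWCKCGAVKDCGBMCSTGYAGAVNCGGTARCNGTYVATATTVCTGRGCTGT-3'

Standard pairs A↔T, G↔C; ambiguity codes pair R↔Y, M↔K, W↔W, S↔S, B↔V, H↔D, N↔N. Complement (TGTCGRGTCVTTATAVYTGNCRATGGCNVAGAYGTSCMBGCDKVAGCKCWGA), then reverse for 5'→3'.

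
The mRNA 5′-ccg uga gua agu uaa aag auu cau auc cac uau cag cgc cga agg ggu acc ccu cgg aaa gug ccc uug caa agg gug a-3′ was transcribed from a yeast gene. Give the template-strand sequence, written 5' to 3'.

Replace U with T to get the coding DNA strand: CCGTGAGTAAGTTAAAAGATTCATATCCACTATCAGCGCCGAAGGGGTACCCCTCGGAAAGTGCCCTTGCAAAGGGTGA. The template strand is its reverse complement (complement GGCACTCATTCAATTTTCTAAGTATAGGTGATAGTCGCGGCTTCCCCATGGGGAGCCTTTCACGGGAACGTTTCCCACT, then reverse).

5′-TCACCCTTTGCAAGGGCACTTTCCGAGGGGTACCCCTTCGGCGCTGATAGTGGATATGAATCTTTTAACTTACTCACGG-3′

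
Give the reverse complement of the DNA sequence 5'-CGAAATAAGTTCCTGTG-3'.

5'-CACAGGAACTTATTTCG-3'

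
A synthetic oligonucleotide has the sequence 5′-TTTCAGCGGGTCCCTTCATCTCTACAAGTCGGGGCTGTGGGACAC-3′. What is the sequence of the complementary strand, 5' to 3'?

Pairing A↔T and G↔C gives AAAGTCGCCCAGGGAAGTAGAGATGTTCAGCCCCGACACCCTGTG, running 3'→5'. Reverse for the 5'→3' convention.

5'-GTGTCCCACAGCCCCGACTTGTAGAGATGAAGGGACCCGCTGAAA-3'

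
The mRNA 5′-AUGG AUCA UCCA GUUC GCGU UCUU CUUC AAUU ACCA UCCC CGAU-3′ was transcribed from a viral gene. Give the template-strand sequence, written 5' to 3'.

5'-ATCGGGGATGGTAATTGAAGAAGAACGCGAACTGGATGATCCAT-3'

Replace U with T to get the coding DNA strand: ATGGATCATCCAGTTCGCGTTCTTCTTCAATTACCATCCCCGAT. The template strand is its reverse complement (complement TACCTAGTAGGTCAAGCGCAAGAAGAAGTTAATGGTAGGGGCTA, then reverse).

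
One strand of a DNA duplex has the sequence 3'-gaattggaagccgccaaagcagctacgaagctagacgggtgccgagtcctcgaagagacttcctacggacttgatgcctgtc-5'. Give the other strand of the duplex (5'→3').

5'-CTTAACCTTCGGCGGTTTCGTCGATGCTTCGATCTGCCCACGGCTCAGGAGCTTCTCTGAAGGATGCCTGAACTACGGACAG-3'

The strand is given 3'→5', so its complement runs 5'→3' in the same left-to-right order: pair each base A↔T, G↔C.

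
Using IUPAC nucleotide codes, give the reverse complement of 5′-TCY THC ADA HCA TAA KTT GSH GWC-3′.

Standard pairs A↔T, G↔C; ambiguity codes pair Y↔R, K↔M, W↔W, S↔S, D↔H. Complement (AGRADGTHTDGTATTMAACSDCWG), then reverse for 5'→3'.

5'-GWCDSCAAMTTATGDTHTGDARGA-3'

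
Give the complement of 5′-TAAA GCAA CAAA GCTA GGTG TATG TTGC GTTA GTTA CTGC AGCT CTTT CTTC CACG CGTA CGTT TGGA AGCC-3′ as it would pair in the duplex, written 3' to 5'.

Base-pairing A↔T, G↔C gives the complement. The complementary strand is antiparallel, so paired with a 5'→3' strand it runs 3'→5'.

3'-ATTTCGTTGTTTCGATCCACATACAACGCAATCAATGACGTCGAGAAAGAAGGTGCGCATGCAAACCTTCGG-5'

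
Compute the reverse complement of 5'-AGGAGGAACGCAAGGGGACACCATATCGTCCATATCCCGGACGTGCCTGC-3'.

5'-GCAGGCACGTCCGGGATATGGACGATATGGTGTCCCCTTGCGTTCCTCCT-3'

Complement each base (A↔T, G↔C): TCCTCCTTGCGTTCCCCTGTGGTATAGCAGGTATAGGGCCTGCACGGACG. Then reverse.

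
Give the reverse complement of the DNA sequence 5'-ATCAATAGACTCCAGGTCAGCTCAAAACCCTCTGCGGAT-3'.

Complement each base (A↔T, G↔C): TAGTTATCTGAGGTCCAGTCGAGTTTTGGGAGACGCCTA. Then reverse.

5'-ATCCGCAGAGGGTTTTGAGCTGACCTGGAGTCTATTGAT-3'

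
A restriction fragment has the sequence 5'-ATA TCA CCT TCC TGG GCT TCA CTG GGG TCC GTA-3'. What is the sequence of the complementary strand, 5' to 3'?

Pairing A↔T and G↔C gives TATAGTGGAAGGACCCGAAGTGACCCCAGGCAT, running 3'→5'. Reverse for the 5'→3' convention.

5'-TACGGACCCCAGTGAAGCCCAGGAAGGTGATAT-3'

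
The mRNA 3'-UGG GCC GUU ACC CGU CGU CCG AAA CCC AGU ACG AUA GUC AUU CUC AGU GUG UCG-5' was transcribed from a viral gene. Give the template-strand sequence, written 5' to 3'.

5'-ACCCGGCAATGGGCAGCAGGCTTTGGGTCATGCTATCAGTAAGAGTCACACAGC-3'

Written 5'→3' the mRNA is GCUGUGUGACUCUUACUGAUAGCAUGACCCAAAGCCUGCUGCCCAUUGCCGGGU, so the coding DNA strand is GCTGTGTGACTCTTACTGATAGCATGACCCAAAGCCTGCTGCCCATTGCCGGGT. The template is its reverse complement.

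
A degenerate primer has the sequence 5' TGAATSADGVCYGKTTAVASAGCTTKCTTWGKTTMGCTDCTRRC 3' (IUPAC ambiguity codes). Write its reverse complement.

5'-GYYAGHAGCKAAMCWAAGMAAGCTSTBTAAMCRGBCHTSATTCA-3'

Standard pairs A↔T, G↔C; ambiguity codes pair R↔Y, M↔K, W↔W, S↔S, D↔H, V↔B. Complement (ACTTASTHCBGRCMAATBTSTCGAAMGAAWCMAAKCGAHGAYYG), then reverse for 5'→3'.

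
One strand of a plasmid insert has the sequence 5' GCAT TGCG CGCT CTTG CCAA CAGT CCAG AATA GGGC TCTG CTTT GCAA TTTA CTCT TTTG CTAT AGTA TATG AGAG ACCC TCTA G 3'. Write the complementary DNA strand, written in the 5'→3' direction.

Pairing A↔T and G↔C gives CGTAACGCGCGAGAACGGTTGTCAGGTCTTATCCCGAGACGAAACGTTAAATGAGAAAACGATATCATATACTCTCTGGGAGATC, running 3'→5'. Reverse for the 5'→3' convention.

5'-CTAGAGGGTCTCTCATATACTATAGCAAAAGAGTAAATTGCAAAGCAGAGCCCTATTCTGGACTGTTGGCAAGAGCGCGCAATGC-3'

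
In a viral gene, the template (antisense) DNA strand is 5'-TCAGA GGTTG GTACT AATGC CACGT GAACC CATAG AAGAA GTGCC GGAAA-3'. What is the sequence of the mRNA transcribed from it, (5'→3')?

The mRNA has the sequence of the coding strand (reverse complement of the template) with T→U. Reverse complement of TCAGAGGTTGGTACTAATGCCACGTGAACCCATAGAAGAAGTGCCGGAAA is TTTCCGGCACTTCTTCTATGGGTTCACGTGGCATTAGTACCAACCTCTGA; then T→U.

5'-UUUCCGGCACUUCUUCUAUGGGUUCACGUGGCAUUAGUACCAACCUCUGA-3'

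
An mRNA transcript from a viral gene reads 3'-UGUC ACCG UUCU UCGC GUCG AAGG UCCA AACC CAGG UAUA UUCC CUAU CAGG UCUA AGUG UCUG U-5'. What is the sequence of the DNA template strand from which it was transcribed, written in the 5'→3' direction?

5'-ACAGTGGCAAGAAGCGCAGCTTCCAGGTTTGGGTCCATATAAGGGATAGTCCAGATTCACAGACA-3'

Written 5'→3' the mRNA is UGUCUGUGAAUCUGGACUAUCCCUUAUAUGGACCCAAACCUGGAAGCUGCGCUUCUUGCCACUGU, so the coding DNA strand is TGTCTGTGAATCTGGACTATCCCTTATATGGACCCAAACCTGGAAGCTGCGCTTCTTGCCACTGT. The template is its reverse complement.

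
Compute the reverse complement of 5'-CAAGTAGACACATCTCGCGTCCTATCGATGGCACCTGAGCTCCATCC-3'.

5'-GGATGGAGCTCAGGTGCCATCGATAGGACGCGAGATGTGTCTACTTG-3'

Complement each base (A↔T, G↔C): GTTCATCTGTGTAGAGCGCAGGATAGCTACCGTGGACTCGAGGTAGG. Then reverse.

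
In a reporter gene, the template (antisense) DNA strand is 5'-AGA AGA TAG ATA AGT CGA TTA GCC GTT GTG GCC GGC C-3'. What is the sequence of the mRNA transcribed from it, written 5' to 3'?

RNA polymerase reads the template 3'→5' and synthesizes mRNA 5'→3' by base-pairing (A→U, T→A, G↔C). The complement of the template is TCTTCTATCTATTCAGCTAATCGGCAACACCGGCCGG; antiparallel, so 5'→3' the coding strand is GGCCGGCCACAACGGCTAATCGACTTATCTATCTTCT. Replace T with U for the mRNA.

5'-GGCCGGCCACAACGGCUAAUCGACUUAUCUAUCUUCU-3'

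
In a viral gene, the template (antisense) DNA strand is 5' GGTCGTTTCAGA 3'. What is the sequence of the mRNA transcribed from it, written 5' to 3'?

The mRNA has the sequence of the coding strand (reverse complement of the template) with T→U. Reverse complement of GGTCGTTTCAGA is TCTGAAACGACC; then T→U.

5'-UCUGAAACGACC-3'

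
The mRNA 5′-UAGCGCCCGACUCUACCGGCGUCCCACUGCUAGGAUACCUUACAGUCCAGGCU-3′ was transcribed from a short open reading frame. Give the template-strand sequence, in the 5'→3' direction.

5′-AGCCTGGACTGTAAGGTATCCTAGCAGTGGGACGCCGGTAGAGTCGGGCGCTA-3′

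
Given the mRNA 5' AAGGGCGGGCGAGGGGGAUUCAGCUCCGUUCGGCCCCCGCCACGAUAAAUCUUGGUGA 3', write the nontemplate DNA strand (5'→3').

5'-AAGGGCGGGCGAGGGGGATTCAGCTCCGTTCGGCCCCCGCCACGATAAATCTTGGTGA-3'

The coding DNA strand has the same 5'→3' sequence as the mRNA with U replaced by T.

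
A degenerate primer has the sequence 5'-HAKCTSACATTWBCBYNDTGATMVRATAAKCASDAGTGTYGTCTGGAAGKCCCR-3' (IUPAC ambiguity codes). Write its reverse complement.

5'-YGGGMCTTCCAGACRACACTHSTGMTTATYBKATCAHNRVGVWAATGTSAGMTD-3'

Standard pairs A↔T, G↔C; ambiguity codes pair R↔Y, M↔K, W↔W, S↔S, B↔V, D↔H, N↔N. Complement (DTMGASTGTAAWVGVRNHACTAKBYTATTMGTSHTCACARCAGACCTTCMGGGY), then reverse for 5'→3'.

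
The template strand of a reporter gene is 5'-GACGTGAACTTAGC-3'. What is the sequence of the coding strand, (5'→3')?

5'-GCTAAGTTCACGTC-3'

The coding strand is complementary and antiparallel to the template: take the complement (A↔T, G↔C) and reverse.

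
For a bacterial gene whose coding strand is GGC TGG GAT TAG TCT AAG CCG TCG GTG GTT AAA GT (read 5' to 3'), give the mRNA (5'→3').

5'-GGCUGGGAUUAGUCUAAGCCGUCGGUGGUUAAAGU-3'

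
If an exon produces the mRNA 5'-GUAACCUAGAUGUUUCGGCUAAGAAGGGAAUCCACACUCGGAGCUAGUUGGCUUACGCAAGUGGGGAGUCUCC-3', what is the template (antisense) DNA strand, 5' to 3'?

5'-GGAGACTCCCCACTTGCGTAAGCCAACTAGCTCCGAGTGTGGATTCCCTTCTTAGCCGAAACATCTAGGTTAC-3'

Replace U with T to get the coding DNA strand: GTAACCTAGATGTTTCGGCTAAGAAGGGAATCCACACTCGGAGCTAGTTGGCTTACGCAAGTGGGGAGTCTCC. The template strand is its reverse complement (complement CATTGGATCTACAAAGCCGATTCTTCCCTTAGGTGTGAGCCTCGATCAACCGAATGCGTTCACCCCTCAGAGG, then reverse).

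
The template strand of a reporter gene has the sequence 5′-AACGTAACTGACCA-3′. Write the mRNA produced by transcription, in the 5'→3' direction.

5'-UGGUCAGUUACGUU-3'

The mRNA has the sequence of the coding strand (reverse complement of the template) with T→U. Reverse complement of AACGTAACTGACCA is TGGTCAGTTACGTT; then T→U.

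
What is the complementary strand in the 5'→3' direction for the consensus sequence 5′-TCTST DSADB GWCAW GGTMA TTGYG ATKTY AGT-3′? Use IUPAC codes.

Standard pairs A↔T, G↔C; ambiguity codes pair Y↔R, M↔K, W↔W, S↔S, B↔V, D↔H. Complement (AGASAHSTHVCWGTWCCAKTAACRCTAMARTCA), then reverse for 5'→3'.

5'-ACTRAMATCRCAATKACCWTGWCVHTSHASAGA-3'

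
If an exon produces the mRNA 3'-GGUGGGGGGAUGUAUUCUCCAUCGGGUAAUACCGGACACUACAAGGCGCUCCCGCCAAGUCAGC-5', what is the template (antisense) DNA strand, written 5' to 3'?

5'-CCACCCCCCTACATAAGAGGTAGCCCATTATGGCCTGTGATGTTCCGCGAGGGCGGTTCAGTCG-3'

Written 5'→3' the mRNA is CGACUGAACCGCCCUCGCGGAACAUCACAGGCCAUAAUGGGCUACCUCUUAUGUAGGGGGGUGG, so the coding DNA strand is CGACTGAACCGCCCTCGCGGAACATCACAGGCCATAATGGGCTACCTCTTATGTAGGGGGGTGG. The template is its reverse complement.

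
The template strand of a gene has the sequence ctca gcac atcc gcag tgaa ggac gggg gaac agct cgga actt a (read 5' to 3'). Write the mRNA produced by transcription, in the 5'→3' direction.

The mRNA has the sequence of the coding strand (reverse complement of the template) with T→U. Reverse complement of CTCAGCACATCCGCAGTGAAGGACGGGGGAACAGCTCGGAACTTA is TAAGTTCCGAGCTGTTCCCCCGTCCTTCACTGCGGATGTGCTGAG; then T→U.

5'-UAAGUUCCGAGCUGUUCCCCCGUCCUUCACUGCGGAUGUGCUGAG-3'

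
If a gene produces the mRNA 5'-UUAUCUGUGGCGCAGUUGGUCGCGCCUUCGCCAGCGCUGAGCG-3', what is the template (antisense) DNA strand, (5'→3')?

Replace U with T to get the coding DNA strand: TTATCTGTGGCGCAGTTGGTCGCGCCTTCGCCAGCGCTGAGCG. The template strand is its reverse complement (complement AATAGACACCGCGTCAACCAGCGCGGAAGCGGTCGCGACTCGC, then reverse).

5'-CGCTCAGCGCTGGCGAAGGCGCGACCAACTGCGCCACAGATAA-3'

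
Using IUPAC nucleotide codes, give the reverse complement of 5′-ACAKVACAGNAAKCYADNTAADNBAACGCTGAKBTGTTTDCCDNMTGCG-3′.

5'-CGCAKNHGGHAAACAVMTCAGCGTTVNHTTANHTRGMTTNCTGTBMTGT-3'

Standard pairs A↔T, G↔C; ambiguity codes pair Y↔R, M↔K, B↔V, D↔H, N↔N. Complement (TGTMBTGTCNTTMGRTHNATTHNVTTGCGACTMVACAAAHGGHNKACGC), then reverse for 5'→3'.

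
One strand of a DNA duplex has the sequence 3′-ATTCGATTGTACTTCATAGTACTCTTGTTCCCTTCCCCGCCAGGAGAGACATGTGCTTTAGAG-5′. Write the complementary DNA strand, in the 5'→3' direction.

5'-TAAGCTAACATGAAGTATCATGAGAACAAGGGAAGGGGCGGTCCTCTCTGTACACGAAATCTC-3'

The strand is given 3'→5', so its complement runs 5'→3' in the same left-to-right order: pair each base A↔T, G↔C.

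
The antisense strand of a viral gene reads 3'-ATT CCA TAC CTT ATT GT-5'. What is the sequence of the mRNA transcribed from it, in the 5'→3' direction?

5'-UAAGGUAUGGAAUAACA-3'

Reading the template 3'→5' as shown, RNA polymerase pairs each base (A→U, T→A, G↔C) to build mRNA 5'→3' directly.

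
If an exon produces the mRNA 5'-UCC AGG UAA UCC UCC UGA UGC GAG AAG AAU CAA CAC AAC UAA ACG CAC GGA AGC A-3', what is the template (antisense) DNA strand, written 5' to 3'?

5′-TGCTTCCGTGCGTTTAGTTGTGTTGATTCTTCTCGCATCAGGAGGATTACCTGGA-3′

Replace U with T to get the coding DNA strand: TCCAGGTAATCCTCCTGATGCGAGAAGAATCAACACAACTAAACGCACGGAAGCA. The template strand is its reverse complement (complement AGGTCCATTAGGAGGACTACGCTCTTCTTAGTTGTGTTGATTTGCGTGCCTTCGT, then reverse).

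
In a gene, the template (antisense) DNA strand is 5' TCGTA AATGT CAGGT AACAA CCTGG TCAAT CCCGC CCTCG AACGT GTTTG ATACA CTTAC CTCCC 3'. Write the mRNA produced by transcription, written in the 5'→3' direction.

5'-GGGAGGUAAGUGUAUCAAACACGUUCGAGGGCGGGAUUGACCAGGUUGUUACCUGACAUUUACGA-3'

The mRNA has the sequence of the coding strand (reverse complement of the template) with T→U. Reverse complement of TCGTAAATGTCAGGTAACAACCTGGTCAATCCCGCCCTCGAACGTGTTTGATACACTTACCTCCC is GGGAGGTAAGTGTATCAAACACGTTCGAGGGCGGGATTGACCAGGTTGTTACCTGACATTTACGA; then T→U.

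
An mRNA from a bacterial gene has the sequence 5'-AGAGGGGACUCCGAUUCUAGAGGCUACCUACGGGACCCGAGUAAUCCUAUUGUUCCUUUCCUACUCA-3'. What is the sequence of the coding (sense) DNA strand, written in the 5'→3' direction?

The coding DNA strand has the same 5'→3' sequence as the mRNA with U replaced by T.

5′-AGAGGGGACTCCGATTCTAGAGGCTACCTACGGGACCCGAGTAATCCTATTGTTCCTTTCCTACTCA-3′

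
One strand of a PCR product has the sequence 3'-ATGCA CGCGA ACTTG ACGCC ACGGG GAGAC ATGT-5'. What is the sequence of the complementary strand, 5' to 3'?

5'-TACGTGCGCTTGAACTGCGGTGCCCCTCTGTACA-3'

The strand is given 3'→5', so its complement runs 5'→3' in the same left-to-right order: pair each base A↔T, G↔C.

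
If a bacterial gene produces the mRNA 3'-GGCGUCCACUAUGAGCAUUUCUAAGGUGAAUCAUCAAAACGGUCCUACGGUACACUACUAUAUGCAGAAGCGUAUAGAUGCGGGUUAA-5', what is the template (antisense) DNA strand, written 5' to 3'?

Written 5'→3' the mRNA is AAUUGGGCGUAGAUAUGCGAAGACGUAUAUCAUCACAUGGCAUCCUGGCAAAACUACUAAGUGGAAUCUUUACGAGUAUCACCUGCGG, so the coding DNA strand is AATTGGGCGTAGATATGCGAAGACGTATATCATCACATGGCATCCTGGCAAAACTACTAAGTGGAATCTTTACGAGTATCACCTGCGG. The template is its reverse complement.

5′-CCGCAGGTGATACTCGTAAAGATTCCACTTAGTAGTTTTGCCAGGATGCCATGTGATGATATACGTCTTCGCATATCTACGCCCAATT-3′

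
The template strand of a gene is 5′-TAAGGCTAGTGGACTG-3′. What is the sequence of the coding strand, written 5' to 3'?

The coding strand is complementary and antiparallel to the template: take the complement (A↔T, G↔C) and reverse.

5'-CAGTCCACTAGCCTTA-3'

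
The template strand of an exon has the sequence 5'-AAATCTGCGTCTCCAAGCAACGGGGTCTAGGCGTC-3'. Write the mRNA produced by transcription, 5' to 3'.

5'-GACGCCUAGACCCCGUUGCUUGGAGACGCAGAUUU-3'

RNA polymerase reads the template 3'→5' and synthesizes mRNA 5'→3' by base-pairing (A→U, T→A, G↔C). The complement of the template is TTTAGACGCAGAGGTTCGTTGCCCCAGATCCGCAG; antiparallel, so 5'→3' the coding strand is GACGCCTAGACCCCGTTGCTTGGAGACGCAGATTT. Replace T with U for the mRNA.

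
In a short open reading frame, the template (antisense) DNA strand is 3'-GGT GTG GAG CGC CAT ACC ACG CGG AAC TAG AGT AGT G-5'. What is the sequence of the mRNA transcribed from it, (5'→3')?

5′-CCACACCUCGCGGUAUGGUGCGCCUUGAUCUCAUCAC-3′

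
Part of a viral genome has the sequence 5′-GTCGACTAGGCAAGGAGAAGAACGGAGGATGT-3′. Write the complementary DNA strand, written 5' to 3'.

5'-ACATCCTCCGTTCTTCTCCTTGCCTAGTCGAC-3'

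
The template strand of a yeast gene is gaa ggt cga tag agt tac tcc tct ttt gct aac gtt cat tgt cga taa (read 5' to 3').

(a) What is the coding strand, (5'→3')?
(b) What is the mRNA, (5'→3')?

(a) The coding strand is the reverse complement of the template: complement CTTCCAGCTATCTCAATGAGGAGAAAACGATTGCAAGTAACAGCTATT, then reverse.
(b) mRNA has the coding-strand sequence with T→U.

(a) 5'-TTATCGACAATGAACGTTAGCAAAAGAGGAGTAACTCTATCGACCTTC-3'
(b) 5′-UUAUCGACAAUGAACGUUAGCAAAAGAGGAGUAACUCUAUCGACCUUC-3′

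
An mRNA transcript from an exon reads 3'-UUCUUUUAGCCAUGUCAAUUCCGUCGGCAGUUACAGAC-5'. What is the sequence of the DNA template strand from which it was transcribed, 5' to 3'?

5'-AAGAAAATCGGTACAGTTAAGGCAGCCGTCAATGTCTG-3'

Written 5'→3' the mRNA is CAGACAUUGACGGCUGCCUUAACUGUACCGAUUUUCUU, so the coding DNA strand is CAGACATTGACGGCTGCCTTAACTGTACCGATTTTCTT. The template is its reverse complement.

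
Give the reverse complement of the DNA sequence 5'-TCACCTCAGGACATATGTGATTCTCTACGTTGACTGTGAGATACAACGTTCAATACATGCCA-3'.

5'-TGGCATGTATTGAACGTTGTATCTCACAGTCAACGTAGAGAATCACATATGTCCTGAGGTGA-3'

Complement each base (A↔T, G↔C): AGTGGAGTCCTGTATACACTAAGAGATGCAACTGACACTCTATGTTGCAAGTTATGTACGGT. Then reverse.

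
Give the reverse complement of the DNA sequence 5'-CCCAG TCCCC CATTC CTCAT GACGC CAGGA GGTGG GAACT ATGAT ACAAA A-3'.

5'-TTTTGTATCATAGTTCCCACCTCCTGGCGTCATGAGGAATGGGGGACTGGG-3'

Complement each base (A↔T, G↔C): GGGTCAGGGGGTAAGGAGTACTGCGGTCCTCCACCCTTGATACTATGTTTT. Then reverse.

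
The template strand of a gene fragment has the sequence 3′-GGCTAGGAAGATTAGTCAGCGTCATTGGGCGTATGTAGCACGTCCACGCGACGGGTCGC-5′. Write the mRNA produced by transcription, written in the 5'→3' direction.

5'-CCGAUCCUUCUAAUCAGUCGCAGUAACCCGCAUACAUCGUGCAGGUGCGCUGCCCAGCG-3'

Reading the template 3'→5' as shown, RNA polymerase pairs each base (A→U, T→A, G↔C) to build mRNA 5'→3' directly.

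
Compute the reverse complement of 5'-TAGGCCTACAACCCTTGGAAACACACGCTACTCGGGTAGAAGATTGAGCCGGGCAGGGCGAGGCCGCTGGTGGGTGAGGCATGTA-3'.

5'-TACATGCCTCACCCACCAGCGGCCTCGCCCTGCCCGGCTCAATCTTCTACCCGAGTAGCGTGTGTTTCCAAGGGTTGTAGGCCTA-3'

Complement each base (A↔T, G↔C): ATCCGGATGTTGGGAACCTTTGTGTGCGATGAGCCCATCTTCTAACTCGGCCCGTCCCGCTCCGGCGACCACCCACTCCGTACAT. Then reverse.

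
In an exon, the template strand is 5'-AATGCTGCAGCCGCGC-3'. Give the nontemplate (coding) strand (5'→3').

5′-GCGCGGCTGCAGCATT-3′

The coding strand is complementary and antiparallel to the template: take the complement (A↔T, G↔C) and reverse.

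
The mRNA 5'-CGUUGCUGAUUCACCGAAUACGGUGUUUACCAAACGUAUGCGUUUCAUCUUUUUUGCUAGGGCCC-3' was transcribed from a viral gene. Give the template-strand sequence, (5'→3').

5'-GGGCCCTAGCAAAAAAGATGAAACGCATACGTTTGGTAAACACCGTATTCGGTGAATCAGCAACG-3'

Replace U with T to get the coding DNA strand: CGTTGCTGATTCACCGAATACGGTGTTTACCAAACGTATGCGTTTCATCTTTTTTGCTAGGGCCC. The template strand is its reverse complement (complement GCAACGACTAAGTGGCTTATGCCACAAATGGTTTGCATACGCAAAGTAGAAAAAACGATCCCGGG, then reverse).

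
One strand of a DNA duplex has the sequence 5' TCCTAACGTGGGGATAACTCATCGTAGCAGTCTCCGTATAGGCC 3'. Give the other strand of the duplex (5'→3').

5'-GGCCTATACGGAGACTGCTACGATGAGTTATCCCCACGTTAGGA-3'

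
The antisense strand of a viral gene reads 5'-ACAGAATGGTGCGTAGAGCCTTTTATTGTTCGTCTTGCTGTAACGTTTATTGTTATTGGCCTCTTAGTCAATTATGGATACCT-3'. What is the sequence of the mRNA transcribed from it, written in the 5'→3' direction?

5'-AGGUAUCCAUAAUUGACUAAGAGGCCAAUAACAAUAAACGUUACAGCAAGACGAACAAUAAAAGGCUCUACGCACCAUUCUGU-3'

The mRNA has the sequence of the coding strand (reverse complement of the template) with T→U. Reverse complement of ACAGAATGGTGCGTAGAGCCTTTTATTGTTCGTCTTGCTGTAACGTTTATTGTTATTGGCCTCTTAGTCAATTATGGATACCT is AGGTATCCATAATTGACTAAGAGGCCAATAACAATAAACGTTACAGCAAGACGAACAATAAAAGGCTCTACGCACCATTCTGT; then T→U.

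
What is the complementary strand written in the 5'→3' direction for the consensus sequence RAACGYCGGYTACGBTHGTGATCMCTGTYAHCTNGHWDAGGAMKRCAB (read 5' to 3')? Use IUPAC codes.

Standard pairs A↔T, G↔C; ambiguity codes pair R↔Y, M↔K, W↔W, B↔V, D↔H, N↔N. Complement (YTTGCRGCCRATGCVADCACTAGKGACARTDGANCDWHTCCTKMYGTV), then reverse for 5'→3'.

5'-VTGYMKTCCTHWDCNAGDTRACAGKGATCACDAVCGTARCCGRCGTTY-3'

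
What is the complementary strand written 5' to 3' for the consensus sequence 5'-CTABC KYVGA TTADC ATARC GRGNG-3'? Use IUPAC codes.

Standard pairs A↔T, G↔C; ambiguity codes pair R↔Y, K↔M, B↔V, D↔H, N↔N. Complement (GATVGMRBCTAATHGTATYGCYCNC), then reverse for 5'→3'.

5'-CNCYCGYTATGHTAATCBRMGVTAG-3'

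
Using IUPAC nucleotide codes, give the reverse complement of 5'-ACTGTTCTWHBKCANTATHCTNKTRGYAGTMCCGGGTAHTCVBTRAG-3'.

Standard pairs A↔T, G↔C; ambiguity codes pair R↔Y, M↔K, W↔W, B↔V, H↔D, N↔N. Complement (TGACAAGAWDVMGTNATADGANMAYCRTCAKGGCCCATDAGBVAYTC), then reverse for 5'→3'.

5'-CTYAVBGADTACCCGGKACTRCYAMNAGDATANTGMVDWAGAACAGT-3'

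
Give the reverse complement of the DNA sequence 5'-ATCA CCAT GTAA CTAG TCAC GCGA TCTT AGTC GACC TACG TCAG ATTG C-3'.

5'-GCAATCTGACGTAGGTCGACTAAGATCGCGTGACTAGTTACATGGTGAT-3'

Complement each base (A↔T, G↔C): TAGTGGTACATTGATCAGTGCGCTAGAATCAGCTGGATGCAGTCTAACG. Then reverse.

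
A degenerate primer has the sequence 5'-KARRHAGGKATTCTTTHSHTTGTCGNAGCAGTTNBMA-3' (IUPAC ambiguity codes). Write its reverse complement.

5'-TKVNAACTGCTNCGACAADSDAAAGAATMCCTDYYTM-3'

Standard pairs A↔T, G↔C; ambiguity codes pair R↔Y, M↔K, S↔S, B↔V, H↔D, N↔N. Complement (MTYYDTCCMTAAGAAADSDAACAGCNTCGTCAANVKT), then reverse for 5'→3'.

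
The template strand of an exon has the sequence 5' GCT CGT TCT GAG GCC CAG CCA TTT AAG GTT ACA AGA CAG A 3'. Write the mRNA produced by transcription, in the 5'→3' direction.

5′-UCUGUCUUGUAACCUUAAAUGGCUGGGCCUCAGAACGAGC-3′

The mRNA has the sequence of the coding strand (reverse complement of the template) with T→U. Reverse complement of GCTCGTTCTGAGGCCCAGCCATTTAAGGTTACAAGACAGA is TCTGTCTTGTAACCTTAAATGGCTGGGCCTCAGAACGAGC; then T→U.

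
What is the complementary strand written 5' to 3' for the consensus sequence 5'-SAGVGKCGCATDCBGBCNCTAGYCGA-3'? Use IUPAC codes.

Standard pairs A↔T, G↔C; ambiguity codes pair Y↔R, K↔M, S↔S, B↔V, D↔H, N↔N. Complement (STCBCMGCGTAHGVCVGNGATCRGCT), then reverse for 5'→3'.

5'-TCGRCTAGNGVCVGHATGCGMCBCTS-3'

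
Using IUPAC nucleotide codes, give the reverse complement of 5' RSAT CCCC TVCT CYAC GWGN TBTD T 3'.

5'-AHAVANCWCGTRGAGBAGGGGATSY-3'

Standard pairs A↔T, G↔C; ambiguity codes pair R↔Y, W↔W, S↔S, B↔V, D↔H, N↔N. Complement (YSTAGGGGABGAGRTGCWCNAVAHA), then reverse for 5'→3'.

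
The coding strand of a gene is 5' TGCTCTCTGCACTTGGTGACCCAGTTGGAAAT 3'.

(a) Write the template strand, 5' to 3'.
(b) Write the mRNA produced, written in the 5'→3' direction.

(a) 5'-ATTTCCAACTGGGTCACCAAGTGCAGAGAGCA-3'
(b) 5′-UGCUCUCUGCACUUGGUGACCCAGUUGGAAAU-3′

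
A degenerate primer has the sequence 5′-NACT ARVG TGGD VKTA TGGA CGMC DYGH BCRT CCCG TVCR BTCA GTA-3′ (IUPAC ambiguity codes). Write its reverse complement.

Standard pairs A↔T, G↔C; ambiguity codes pair R↔Y, M↔K, B↔V, D↔H, N↔N. Complement (NTGATYBCACCHBMATACCTGCKGHRCDVGYAGGGCABGYVAGTCAT), then reverse for 5'→3'.

5′-TACTGAVYGBACGGGAYGVDCRHGKCGTCCATAMBHCCACBYTAGTN-3′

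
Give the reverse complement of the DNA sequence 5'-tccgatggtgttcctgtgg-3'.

5'-CCACAGGAACACCATCGGA-3'

Reading the sequence 3'→5' and pairing each base (A↔T, G↔C) gives the reverse complement directly.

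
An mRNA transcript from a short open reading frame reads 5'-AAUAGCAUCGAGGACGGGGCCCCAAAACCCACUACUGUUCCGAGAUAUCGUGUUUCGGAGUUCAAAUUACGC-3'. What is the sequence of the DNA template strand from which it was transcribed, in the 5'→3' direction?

Replace U with T to get the coding DNA strand: AATAGCATCGAGGACGGGGCCCCAAAACCCACTACTGTTCCGAGATATCGTGTTTCGGAGTTCAAATTACGC. The template strand is its reverse complement (complement TTATCGTAGCTCCTGCCCCGGGGTTTTGGGTGATGACAAGGCTCTATAGCACAAAGCCTCAAGTTTAATGCG, then reverse).

5'-GCGTAATTTGAACTCCGAAACACGATATCTCGGAACAGTAGTGGGTTTTGGGGCCCCGTCCTCGATGCTATT-3'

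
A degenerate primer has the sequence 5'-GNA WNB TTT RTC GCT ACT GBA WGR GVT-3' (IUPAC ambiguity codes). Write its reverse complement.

Standard pairs A↔T, G↔C; ambiguity codes pair R↔Y, W↔W, B↔V, N↔N. Complement (CNTWNVAAAYAGCGATGACVTWCYCBA), then reverse for 5'→3'.

5'-ABCYCWTVCAGTAGCGAYAAAVNWTNC-3'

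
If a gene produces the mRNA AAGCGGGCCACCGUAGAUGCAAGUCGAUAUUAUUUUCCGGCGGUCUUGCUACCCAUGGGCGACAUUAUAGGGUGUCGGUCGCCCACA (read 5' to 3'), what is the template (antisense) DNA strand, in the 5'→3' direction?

Replace U with T to get the coding DNA strand: AAGCGGGCCACCGTAGATGCAAGTCGATATTATTTTCCGGCGGTCTTGCTACCCATGGGCGACATTATAGGGTGTCGGTCGCCCACA. The template strand is its reverse complement (complement TTCGCCCGGTGGCATCTACGTTCAGCTATAATAAAAGGCCGCCAGAACGATGGGTACCCGCTGTAATATCCCACAGCCAGCGGGTGT, then reverse).

5'-TGTGGGCGACCGACACCCTATAATGTCGCCCATGGGTAGCAAGACCGCCGGAAAATAATATCGACTTGCATCTACGGTGGCCCGCTT-3'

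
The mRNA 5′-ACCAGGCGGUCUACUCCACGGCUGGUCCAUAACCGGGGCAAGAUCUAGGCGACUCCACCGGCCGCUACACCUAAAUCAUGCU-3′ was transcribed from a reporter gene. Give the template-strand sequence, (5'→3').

Replace U with T to get the coding DNA strand: ACCAGGCGGTCTACTCCACGGCTGGTCCATAACCGGGGCAAGATCTAGGCGACTCCACCGGCCGCTACACCTAAATCATGCT. The template strand is its reverse complement (complement TGGTCCGCCAGATGAGGTGCCGACCAGGTATTGGCCCCGTTCTAGATCCGCTGAGGTGGCCGGCGATGTGGATTTAGTACGA, then reverse).

5'-AGCATGATTTAGGTGTAGCGGCCGGTGGAGTCGCCTAGATCTTGCCCCGGTTATGGACCAGCCGTGGAGTAGACCGCCTGGT-3'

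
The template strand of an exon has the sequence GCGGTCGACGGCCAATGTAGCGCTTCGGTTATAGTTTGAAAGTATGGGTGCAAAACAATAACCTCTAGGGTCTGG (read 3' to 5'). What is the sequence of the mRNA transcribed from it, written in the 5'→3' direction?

Reading the template 3'→5' as shown, RNA polymerase pairs each base (A→U, T→A, G↔C) to build mRNA 5'→3' directly.

5′-CGCCAGCUGCCGGUUACAUCGCGAAGCCAAUAUCAAACUUUCAUACCCACGUUUUGUUAUUGGAGAUCCCAGACC-3′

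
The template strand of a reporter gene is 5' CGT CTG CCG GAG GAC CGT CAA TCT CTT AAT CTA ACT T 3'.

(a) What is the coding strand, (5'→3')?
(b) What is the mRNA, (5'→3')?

(a) The coding strand is the reverse complement of the template: complement GCAGACGGCCTCCTGGCAGTTAGAGAATTAGATTGAA, then reverse.
(b) mRNA has the coding-strand sequence with T→U.

(a) 5′-AAGTTAGATTAAGAGATTGACGGTCCTCCGGCAGACG-3′
(b) 5'-AAGUUAGAUUAAGAGAUUGACGGUCCUCCGGCAGACG-3'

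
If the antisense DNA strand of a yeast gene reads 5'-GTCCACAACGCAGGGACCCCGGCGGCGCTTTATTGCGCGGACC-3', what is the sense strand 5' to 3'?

5'-GGTCCGCGCAATAAAGCGCCGCCGGGGTCCCTGCGTTGTGGAC-3'

The coding strand is complementary and antiparallel to the template: take the complement (A↔T, G↔C) and reverse.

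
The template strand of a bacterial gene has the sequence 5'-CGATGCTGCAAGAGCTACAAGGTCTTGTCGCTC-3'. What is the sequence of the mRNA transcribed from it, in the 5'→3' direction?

5'-GAGCGACAAGACCUUGUAGCUCUUGCAGCAUCG-3'

The mRNA has the sequence of the coding strand (reverse complement of the template) with T→U. Reverse complement of CGATGCTGCAAGAGCTACAAGGTCTTGTCGCTC is GAGCGACAAGACCTTGTAGCTCTTGCAGCATCG; then T→U.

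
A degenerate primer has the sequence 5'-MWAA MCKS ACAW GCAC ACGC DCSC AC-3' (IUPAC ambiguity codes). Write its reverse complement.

5'-GTGSGHGCGTGTGCWTGTSMGKTTWK-3'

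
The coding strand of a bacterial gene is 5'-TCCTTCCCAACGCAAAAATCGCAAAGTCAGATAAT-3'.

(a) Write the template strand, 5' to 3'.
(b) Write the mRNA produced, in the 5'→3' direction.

(a) 5'-ATTATCTGACTTTGCGATTTTTGCGTTGGGAAGGA-3'
(b) 5′-UCCUUCCCAACGCAAAAAUCGCAAAGUCAGAUAAU-3′

(a) The template strand is the reverse complement of the coding strand: complement AGGAAGGGTTGCGTTTTTAGCGTTTCAGTCTATTA, then reverse.
(b) mRNA matches the coding strand with T→U.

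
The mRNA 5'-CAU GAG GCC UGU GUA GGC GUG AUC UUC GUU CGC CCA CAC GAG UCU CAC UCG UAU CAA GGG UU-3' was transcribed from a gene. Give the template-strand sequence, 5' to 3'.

Replace U with T to get the coding DNA strand: CATGAGGCCTGTGTAGGCGTGATCTTCGTTCGCCCACACGAGTCTCACTCGTATCAAGGGTT. The template strand is its reverse complement (complement GTACTCCGGACACATCCGCACTAGAAGCAAGCGGGTGTGCTCAGAGTGAGCATAGTTCCCAA, then reverse).

5'-AACCCTTGATACGAGTGAGACTCGTGTGGGCGAACGAAGATCACGCCTACACAGGCCTCATG-3'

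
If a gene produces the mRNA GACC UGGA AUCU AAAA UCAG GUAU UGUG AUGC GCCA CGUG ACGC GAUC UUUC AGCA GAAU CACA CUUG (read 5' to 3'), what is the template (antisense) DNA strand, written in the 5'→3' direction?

Replace U with T to get the coding DNA strand: GACCTGGAATCTAAAATCAGGTATTGTGATGCGCCACGTGACGCGATCTTTCAGCAGAATCACACTTG. The template strand is its reverse complement (complement CTGGACCTTAGATTTTAGTCCATAACACTACGCGGTGCACTGCGCTAGAAAGTCGTCTTAGTGTGAAC, then reverse).

5'-CAAGTGTGATTCTGCTGAAAGATCGCGTCACGTGGCGCATCACAATACCTGATTTTAGATTCCAGGTC-3'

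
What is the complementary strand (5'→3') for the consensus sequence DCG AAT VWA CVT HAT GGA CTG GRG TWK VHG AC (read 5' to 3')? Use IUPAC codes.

5′-GTCDBMWACYCCAGTCCATDABGTWBATTCGH-3′

Standard pairs A↔T, G↔C; ambiguity codes pair R↔Y, K↔M, W↔W, D↔H, V↔B. Complement (HGCTTABWTGBADTACCTGACCYCAWMBDCTG), then reverse for 5'→3'.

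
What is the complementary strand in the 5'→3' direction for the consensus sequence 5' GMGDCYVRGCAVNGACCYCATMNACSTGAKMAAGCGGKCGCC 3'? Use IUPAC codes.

Standard pairs A↔T, G↔C; ambiguity codes pair R↔Y, M↔K, S↔S, D↔H, V↔B, N↔N. Complement (CKCHGRBYCGTBNCTGGRGTAKNTGSACTMKTTCGCCMGCGG), then reverse for 5'→3'.

5′-GGCGMCCGCTTKMTCASGTNKATGRGGTCNBTGCYBRGHCKC-3′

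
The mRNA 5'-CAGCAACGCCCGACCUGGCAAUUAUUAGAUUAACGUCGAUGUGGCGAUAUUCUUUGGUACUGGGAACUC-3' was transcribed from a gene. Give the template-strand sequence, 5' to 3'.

5'-GAGTTCCCAGTACCAAAGAATATCGCCACATCGACGTTAATCTAATAATTGCCAGGTCGGGCGTTGCTG-3'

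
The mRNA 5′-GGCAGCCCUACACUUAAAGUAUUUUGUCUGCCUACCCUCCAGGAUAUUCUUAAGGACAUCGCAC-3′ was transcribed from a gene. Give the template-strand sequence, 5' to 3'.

Replace U with T to get the coding DNA strand: GGCAGCCCTACACTTAAAGTATTTTGTCTGCCTACCCTCCAGGATATTCTTAAGGACATCGCAC. The template strand is its reverse complement (complement CCGTCGGGATGTGAATTTCATAAAACAGACGGATGGGAGGTCCTATAAGAATTCCTGTAGCGTG, then reverse).

5′-GTGCGATGTCCTTAAGAATATCCTGGAGGGTAGGCAGACAAAATACTTTAAGTGTAGGGCTGCC-3′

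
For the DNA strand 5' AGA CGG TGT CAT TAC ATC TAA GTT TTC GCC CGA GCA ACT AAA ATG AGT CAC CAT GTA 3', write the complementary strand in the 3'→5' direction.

3'-TCTGCCACAGTAATGTAGATTCAAAAGCGGGCTCGTTGATTTTACTCAGTGGTACAT-5'

Base-pairing A↔T, G↔C gives the complement. The complementary strand is antiparallel, so paired with a 5'→3' strand it runs 3'→5'.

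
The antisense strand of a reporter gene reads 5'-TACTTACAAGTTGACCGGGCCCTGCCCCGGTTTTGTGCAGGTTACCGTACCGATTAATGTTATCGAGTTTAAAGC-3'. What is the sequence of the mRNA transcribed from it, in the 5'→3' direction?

RNA polymerase reads the template 3'→5' and synthesizes mRNA 5'→3' by base-pairing (A→U, T→A, G↔C). The complement of the template is ATGAATGTTCAACTGGCCCGGGACGGGGCCAAAACACGTCCAATGGCATGGCTAATTACAATAGCTCAAATTTCG; antiparallel, so 5'→3' the coding strand is GCTTTAAACTCGATAACATTAATCGGTACGGTAACCTGCACAAAACCGGGGCAGGGCCCGGTCAACTTGTAAGTA. Replace T with U for the mRNA.

5'-GCUUUAAACUCGAUAACAUUAAUCGGUACGGUAACCUGCACAAAACCGGGGCAGGGCCCGGUCAACUUGUAAGUA-3'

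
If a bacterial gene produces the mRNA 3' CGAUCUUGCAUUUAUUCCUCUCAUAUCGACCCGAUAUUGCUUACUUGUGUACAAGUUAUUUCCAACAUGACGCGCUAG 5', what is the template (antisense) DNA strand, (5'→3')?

Written 5'→3' the mRNA is GAUCGCGCAGUACAACCUUUAUUGAACAUGUGUUCAUUCGUUAUAGCCCAGCUAUACUCUCCUUAUUUACGUUCUAGC, so the coding DNA strand is GATCGCGCAGTACAACCTTTATTGAACATGTGTTCATTCGTTATAGCCCAGCTATACTCTCCTTATTTACGTTCTAGC. The template is its reverse complement.

5'-GCTAGAACGTAAATAAGGAGAGTATAGCTGGGCTATAACGAATGAACACATGTTCAATAAAGGTTGTACTGCGCGATC-3'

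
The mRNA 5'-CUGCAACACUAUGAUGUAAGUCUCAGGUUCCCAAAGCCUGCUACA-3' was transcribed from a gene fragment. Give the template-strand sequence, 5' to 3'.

Replace U with T to get the coding DNA strand: CTGCAACACTATGATGTAAGTCTCAGGTTCCCAAAGCCTGCTACA. The template strand is its reverse complement (complement GACGTTGTGATACTACATTCAGAGTCCAAGGGTTTCGGACGATGT, then reverse).

5'-TGTAGCAGGCTTTGGGAACCTGAGACTTACATCATAGTGTTGCAG-3'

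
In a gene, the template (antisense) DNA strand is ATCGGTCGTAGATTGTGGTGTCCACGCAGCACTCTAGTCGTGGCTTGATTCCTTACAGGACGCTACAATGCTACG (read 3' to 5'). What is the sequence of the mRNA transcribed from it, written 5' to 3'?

5′-UAGCCAGCAUCUAACACCACAGGUGCGUCGUGAGAUCAGCACCGAACUAAGGAAUGUCCUGCGAUGUUACGAUGC-3′

Reading the template 3'→5' as shown, RNA polymerase pairs each base (A→U, T→A, G↔C) to build mRNA 5'→3' directly.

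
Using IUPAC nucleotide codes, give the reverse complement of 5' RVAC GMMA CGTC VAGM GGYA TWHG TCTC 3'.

Standard pairs A↔T, G↔C; ambiguity codes pair R↔Y, M↔K, W↔W, H↔D, V↔B. Complement (YBTGCKKTGCAGBTCKCCRTAWDCAGAG), then reverse for 5'→3'.

5′-GAGACDWATRCCKCTBGACGTKKCGTBY-3′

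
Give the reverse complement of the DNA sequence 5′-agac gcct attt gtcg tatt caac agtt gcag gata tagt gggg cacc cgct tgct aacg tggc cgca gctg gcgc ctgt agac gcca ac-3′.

5'-GTTGGCGTCTACAGGCGCCAGCTGCGGCCACGTTAGCAAGCGGGTGCCCCACTATATCCTGCAACTGTTGAATACGACAAATAGGCGTCT-3'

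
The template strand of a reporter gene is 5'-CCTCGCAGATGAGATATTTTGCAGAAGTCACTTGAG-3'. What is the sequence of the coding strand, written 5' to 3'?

The coding strand is complementary and antiparallel to the template: take the complement (A↔T, G↔C) and reverse.

5'-CTCAAGTGACTTCTGCAAAATATCTCATCTGCGAGG-3'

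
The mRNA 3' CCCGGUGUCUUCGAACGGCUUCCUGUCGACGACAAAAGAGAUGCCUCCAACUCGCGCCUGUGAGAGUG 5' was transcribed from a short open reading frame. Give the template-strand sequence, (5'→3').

5'-GGGCCACAGAAGCTTGCCGAAGGACAGCTGCTGTTTTCTCTACGGAGGTTGAGCGCGGACACTCTCAC-3'

Written 5'→3' the mRNA is GUGAGAGUGUCCGCGCUCAACCUCCGUAGAGAAAACAGCAGCUGUCCUUCGGCAAGCUUCUGUGGCCC, so the coding DNA strand is GTGAGAGTGTCCGCGCTCAACCTCCGTAGAGAAAACAGCAGCTGTCCTTCGGCAAGCTTCTGTGGCCC. The template is its reverse complement.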